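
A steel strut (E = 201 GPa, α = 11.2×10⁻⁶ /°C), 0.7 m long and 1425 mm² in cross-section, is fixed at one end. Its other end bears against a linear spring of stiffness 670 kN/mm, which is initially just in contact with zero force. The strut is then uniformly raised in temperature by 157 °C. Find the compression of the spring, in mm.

If the spring were absent the strut would lengthen by αΔT L = 11.2×10⁻⁶ × 157 × 700 = 1.231 mm.
With a force P in the spring, the elastic change of the strut is PL/(AE) and that of the spring is P/k; compatibility requires their sum to equal δ_free.
So P = δ_free / [L/(AE) + 1/k] = 1.231 / [ 700/(1425×201×10³) + 1/(670×10³) ].
P = 1.231 / 3.936×10⁻⁶ = 312700 N.
Spring compression = P/k = 312700/(670×10³) = 0.4667 mm.

δ ≈ 0.467 mm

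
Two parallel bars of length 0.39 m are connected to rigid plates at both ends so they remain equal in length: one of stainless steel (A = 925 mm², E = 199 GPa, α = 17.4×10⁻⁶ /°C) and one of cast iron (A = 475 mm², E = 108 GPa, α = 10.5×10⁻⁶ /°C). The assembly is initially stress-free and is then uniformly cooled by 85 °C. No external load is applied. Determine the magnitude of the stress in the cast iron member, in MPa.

Both members must finish at the same length. With the larger α, the stainless steel tends to over-contract; the plates restrain it, putting the stainless steel in tension and the cast iron in compression. With no external load the two internal forces are equal and opposite, magnitude P.
Equating the net (thermal + elastic) strains gives |α₁ − α₂|·ΔT = P·[1/(A₁E₁) + 1/(A₂E₂)].
|α₁ − α₂|·ΔT = 6.9×10⁻⁶ × 85 = 0.0005865.
1/(A₁E₁) + 1/(A₂E₂) = 1/(925×199×10³) + 1/(475×108×10³) = 2.493×10⁻⁸ N⁻¹.
P = 0.0005865 / 2.493×10⁻⁸ = 23530 N = 23.53 kN.
σ_{cast iron} = P/A₂ = 23530/475 = 49.54 MPa, compressive.

σ ≈ 49.5 MPa (compressive)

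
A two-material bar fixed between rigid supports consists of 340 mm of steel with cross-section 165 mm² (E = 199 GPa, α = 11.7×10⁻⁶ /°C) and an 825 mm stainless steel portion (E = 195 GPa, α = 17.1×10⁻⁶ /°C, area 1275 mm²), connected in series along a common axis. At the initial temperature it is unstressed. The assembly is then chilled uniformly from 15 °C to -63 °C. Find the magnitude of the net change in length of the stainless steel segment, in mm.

|ΔL| ≈ 0.758 mm

Free thermal contraction of the whole bar: Σ αᵢΔT Lᵢ = 11.7×10⁻⁶×78×340 + 17.1×10⁻⁶×78×825 = 1.411 mm.
Since the ends are fixed, an axial force P builds up, equal in every segment, with P · Σ Lᵢ/(AᵢEᵢ) = δ_free.
Σ Lᵢ/(AᵢEᵢ) = 340/(165×199×10³) + 825/(1275×195×10³) = 1.367×10⁻⁵ mm/N.
Hence P = δ_free / Σ(L/AE) = 1.411/1.367×10⁻⁵ = 103.2 kN (tensile).
For the stainless steel segment, free thermal change = 17.1×10⁻⁶×78×825 = 1.1 mm and elastic change from P = 103200×825/(1275×195×10³) = 0.3423 mm; these oppose, so the net change is 0.758 mm (segment shortens).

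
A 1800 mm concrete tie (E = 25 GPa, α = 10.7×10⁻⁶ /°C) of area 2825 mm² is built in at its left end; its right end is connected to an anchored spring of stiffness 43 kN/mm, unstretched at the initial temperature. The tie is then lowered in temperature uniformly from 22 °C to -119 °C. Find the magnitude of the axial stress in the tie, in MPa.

σ ≈ 19.7 MPa (tensile)

If the spring were absent the tie would shorten by αΔT L = 10.7×10⁻⁶ × 141 × 1800 = 2.716 mm.
With a force P in the spring, the elastic change of the tie is PL/(AE) and that of the spring is P/k; compatibility requires their sum to equal δ_free.
P [ L/(AE) + 1/k ] = δ_free → P [ 1800/(2825×25×10³) + 1/(43×10³) ] = 2.716.
P = 2.716 / 4.874×10⁻⁵ = 55710 N.
σ = P/A = 55710/2825 = 19.72 MPa.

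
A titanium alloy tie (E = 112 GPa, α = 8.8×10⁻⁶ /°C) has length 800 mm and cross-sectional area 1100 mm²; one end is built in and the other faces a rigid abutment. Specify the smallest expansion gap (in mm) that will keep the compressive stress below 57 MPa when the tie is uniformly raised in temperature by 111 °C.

With no wall the tie would lengthen by αΔT L = 8.8×10⁻⁶ × 111 × 800 = 0.7814 mm.
At the allowable stress the elastic shortening the wall may impose is σL/E = 57 × 800 / (112×10³) = 0.4071 mm.
The gap must absorb the remainder: g_min = 0.7814 − 0.4071 = 0.3743 mm.

g ≈ 0.374 mm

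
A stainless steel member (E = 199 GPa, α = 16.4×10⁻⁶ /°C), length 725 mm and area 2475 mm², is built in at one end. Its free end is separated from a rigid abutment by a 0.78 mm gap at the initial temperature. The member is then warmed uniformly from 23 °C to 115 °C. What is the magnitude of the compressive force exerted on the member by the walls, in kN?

P ≈ 213 kN

Unrestrained expansion: δ_free = αΔT L = 16.4×10⁻⁶ × 92 × 725 = 1.094 mm.
This exceeds the 0.78 mm gap, so the wall pushes back. The portion of expansion that must be recovered elastically is δ_free − gap = 1.094 − 0.78 = 0.3139 mm.
So σ = E(δ_free − g)/L = 199×10³ × 0.3139/725 = 86.15 MPa.
Force on the wall = σA = 86.15 × 2475 mm² = 213.2 kN.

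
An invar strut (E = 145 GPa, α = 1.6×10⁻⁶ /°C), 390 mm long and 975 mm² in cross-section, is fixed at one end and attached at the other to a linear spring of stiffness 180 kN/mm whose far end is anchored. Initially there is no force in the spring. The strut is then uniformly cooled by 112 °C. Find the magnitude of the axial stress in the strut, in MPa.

σ ≈ 8.62 MPa (tensile)

If the spring were absent the strut would shorten by αΔT L = 1.6×10⁻⁶ × 112 × 390 = 0.06989 mm.
With a force P in the spring, the elastic change of the strut is PL/(AE) and that of the spring is P/k; compatibility requires their sum to equal δ_free.
So P = δ_free / [L/(AE) + 1/k] = 0.06989 / [ 390/(975×145×10³) + 1/(180×10³) ].
P = 0.06989 / 8.314×10⁻⁶ = 8406 N.
σ = P/A = 8406/975 = 8.621 MPa.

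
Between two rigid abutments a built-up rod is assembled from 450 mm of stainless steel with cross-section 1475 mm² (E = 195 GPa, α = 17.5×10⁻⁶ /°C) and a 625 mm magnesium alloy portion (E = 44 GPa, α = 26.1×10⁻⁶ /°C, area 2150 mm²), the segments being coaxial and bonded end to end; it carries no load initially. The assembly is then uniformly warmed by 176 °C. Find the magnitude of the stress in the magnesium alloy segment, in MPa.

Free thermal expansion of the whole bar: Σ αᵢΔT Lᵢ = 17.5×10⁻⁶×176×450 + 26.1×10⁻⁶×176×625 = 4.257 mm.
The rigid supports impose zero overall length change; the single axial force P common to all segments must satisfy P Σ Lᵢ/(AᵢEᵢ) = δ_free.
Σ Lᵢ/(AᵢEᵢ) = 450/(1475×195×10³) + 625/(2150×44×10³) = 8.171×10⁻⁶ mm/N.
So P = 4.257 / 8.171×10⁻⁶ = 521 kN, compressive.
σ_{magnesium alloy} = P / A = 521000 / 2150 = 242.3 MPa.

σ ≈ 242 MPa (compressive)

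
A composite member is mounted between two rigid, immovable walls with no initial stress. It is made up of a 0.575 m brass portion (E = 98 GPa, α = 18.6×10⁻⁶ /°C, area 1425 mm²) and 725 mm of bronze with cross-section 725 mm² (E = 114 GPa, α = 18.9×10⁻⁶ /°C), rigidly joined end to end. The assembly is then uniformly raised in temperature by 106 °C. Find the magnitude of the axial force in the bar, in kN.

P ≈ 201 kN (compressive)

If the supports were absent, the total length change would be Σ αᵢΔT Lᵢ = 18.6×10⁻⁶×106×575 + 18.9×10⁻⁶×106×725 = 2.586 mm.
Since the ends are fixed, an axial force P builds up, equal in every segment, with P · Σ Lᵢ/(AᵢEᵢ) = δ_free.
The series flexibility is Σ Lᵢ/(AᵢEᵢ) = 575/(1425×98×10³) + 725/(725×114×10³) = 1.289×10⁻⁵ mm/N.
P = 2.586 / 1.289×10⁻⁵ = 200600 N = 200.6 kN, compressive.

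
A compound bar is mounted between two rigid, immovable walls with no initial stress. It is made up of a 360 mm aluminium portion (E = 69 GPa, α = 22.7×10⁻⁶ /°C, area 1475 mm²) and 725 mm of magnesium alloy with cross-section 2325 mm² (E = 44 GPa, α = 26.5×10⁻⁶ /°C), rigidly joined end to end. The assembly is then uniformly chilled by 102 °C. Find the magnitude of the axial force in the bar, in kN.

If the supports were absent, the total length change would be Σ αᵢΔT Lᵢ = 22.7×10⁻⁶×102×360 + 26.5×10⁻⁶×102×725 = 2.793 mm.
The walls prevent any net length change, so an axial force P (same in every segment) develops. Compatibility: P · Σ Lᵢ/(AᵢEᵢ) = δ_free.
The series flexibility is Σ Lᵢ/(AᵢEᵢ) = 360/(1475×69×10³) + 725/(2325×44×10³) = 1.062×10⁻⁵ mm/N.
P = 2.793 / 1.062×10⁻⁵ = 262900 N = 262.9 kN, tensile.

P ≈ 263 kN (tensile)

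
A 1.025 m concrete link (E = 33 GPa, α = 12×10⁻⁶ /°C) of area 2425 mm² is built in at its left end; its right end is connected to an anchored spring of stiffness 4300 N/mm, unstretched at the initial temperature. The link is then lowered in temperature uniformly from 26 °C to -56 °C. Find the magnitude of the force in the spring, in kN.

The unrestrained thermal change is αΔT L = 12×10⁻⁶ × 82 × 1025 = 1.009 mm.
Let P be the tensile force in the spring. The link extends elastically by PL/(AE) and the spring stretches by P/k; together these equal δ_free.
So P = δ_free / [L/(AE) + 1/k] = 1.009 / [ 1025/(2425×33×10³) + 1/(4300) ].
P = 1.009 / 0.0002454 = 4111 N.

P ≈ 4.11 kN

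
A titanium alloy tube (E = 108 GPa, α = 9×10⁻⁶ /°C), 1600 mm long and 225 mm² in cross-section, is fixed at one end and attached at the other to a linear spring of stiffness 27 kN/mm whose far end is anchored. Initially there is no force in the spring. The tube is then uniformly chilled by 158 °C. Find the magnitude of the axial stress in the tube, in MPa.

Free thermal contraction: δ_free = αΔT L = 9×10⁻⁶ × 158 × 1600 = 2.275 mm.
Let P be the tensile force in the spring. The tube extends elastically by PL/(AE) and the spring stretches by P/k; together these equal δ_free.
P [ L/(AE) + 1/k ] = δ_free → P [ 1600/(225×108×10³) + 1/(27×10³) ] = 2.275.
P = 2.275 / 0.0001029 = 22110 N.
σ = P/A = 22110/225 = 98.29 MPa.

σ ≈ 98.3 MPa (tensile)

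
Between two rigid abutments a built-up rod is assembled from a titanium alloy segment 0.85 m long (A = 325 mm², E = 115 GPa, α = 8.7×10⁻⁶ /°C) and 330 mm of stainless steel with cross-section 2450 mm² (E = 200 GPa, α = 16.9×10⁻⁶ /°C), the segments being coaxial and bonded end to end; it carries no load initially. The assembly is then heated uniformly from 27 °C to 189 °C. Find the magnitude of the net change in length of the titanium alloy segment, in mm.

|ΔL| ≈ 0.843 mm

With the walls removed the bar would change length by δ_free = Σ αᵢΔT Lᵢ = 8.7×10⁻⁶×162×850 + 16.9×10⁻⁶×162×330 = 2.101 mm.
Since the ends are fixed, an axial force P builds up, equal in every segment, with P · Σ Lᵢ/(AᵢEᵢ) = δ_free.
The series flexibility is Σ Lᵢ/(AᵢEᵢ) = 850/(325×115×10³) + 330/(2450×200×10³) = 2.342×10⁻⁵ mm/N.
P = 2.101 / 2.342×10⁻⁵ = 89750 N = 89.75 kN, compressive.
For the titanium alloy segment, free thermal change = 8.7×10⁻⁶×162×850 = 1.198 mm and elastic change from P = 89750×850/(325×115×10³) = 2.041 mm; these oppose, so the net change is 0.843 mm (segment shortens).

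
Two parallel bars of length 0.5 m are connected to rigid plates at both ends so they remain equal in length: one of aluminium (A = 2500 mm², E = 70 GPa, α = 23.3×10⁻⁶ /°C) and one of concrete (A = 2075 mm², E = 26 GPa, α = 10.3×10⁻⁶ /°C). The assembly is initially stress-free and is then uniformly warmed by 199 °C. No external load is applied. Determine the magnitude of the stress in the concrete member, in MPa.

σ ≈ 51.4 MPa (tensile)

Equilibrium of a rigid end plate with no external load gives equal and opposite internal forces ±P in the two members. Since α_{aluminium} > α_{concrete}, heating drives the aluminium into compression and the concrete into tension.
Equating the net (thermal + elastic) strains gives |α₁ − α₂|·ΔT = P·[1/(A₁E₁) + 1/(A₂E₂)].
|α₁ − α₂|·ΔT = 13×10⁻⁶ × 199 = 0.002587.
1/(A₁E₁) + 1/(A₂E₂) = 1/(2500×70×10³) + 1/(2075×26×10³) = 2.425×10⁻⁸ N⁻¹.
P = 0.002587 / 2.425×10⁻⁸ = 106700 N = 106.7 kN.
σ_{concrete} = P/A₂ = 106700/2075 = 51.41 MPa, tensile.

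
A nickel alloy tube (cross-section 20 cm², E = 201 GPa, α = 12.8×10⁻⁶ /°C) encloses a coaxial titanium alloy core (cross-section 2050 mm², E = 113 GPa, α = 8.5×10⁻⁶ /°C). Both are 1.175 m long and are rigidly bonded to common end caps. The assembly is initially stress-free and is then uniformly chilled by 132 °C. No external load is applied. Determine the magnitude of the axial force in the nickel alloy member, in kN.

Both members must finish at the same length. With the larger α, the nickel alloy tends to over-contract; the plates restrain it, putting the nickel alloy in tension and the titanium alloy in compression. With no external load the two internal forces are equal and opposite, magnitude P.
Compatibility of the two members (thermal + elastic change equal): (α₁ − α₂)ΔT = P·[1/(A₁E₁) + 1/(A₂E₂)].
|α₁ − α₂|·ΔT = 4.3×10⁻⁶ × 132 = 0.0005676.
1/(A₁E₁) + 1/(A₂E₂) = 1/(2000×201×10³) + 1/(2050×113×10³) = 6.804×10⁻⁹ N⁻¹.
P = 0.0005676 / 6.804×10⁻⁹ = 83420 N = 83.42 kN.

P ≈ 83.4 kN (tensile in the nickel alloy)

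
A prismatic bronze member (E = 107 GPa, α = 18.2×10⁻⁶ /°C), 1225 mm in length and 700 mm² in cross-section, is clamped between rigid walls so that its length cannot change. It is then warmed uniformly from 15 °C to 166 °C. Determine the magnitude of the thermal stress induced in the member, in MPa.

With length fixed, the mechanical strain must cancel the thermal strain αΔT = 18.2×10⁻⁶ × 151 = 2748.2×10⁻⁶.
σ = EαΔT = 107×10³ × 18.2×10⁻⁶ × 151 = 294.1 MPa (compressive; the member is trying to expand).

σ ≈ 294 MPa (compressive)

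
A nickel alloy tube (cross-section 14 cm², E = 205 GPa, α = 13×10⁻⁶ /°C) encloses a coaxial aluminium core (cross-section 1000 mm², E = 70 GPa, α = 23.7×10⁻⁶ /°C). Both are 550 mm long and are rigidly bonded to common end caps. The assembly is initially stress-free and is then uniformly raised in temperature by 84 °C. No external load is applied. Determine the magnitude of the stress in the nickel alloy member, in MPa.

The aluminium has the larger α, so on heating it would change length more than the nickel alloy if both were free. The rigid plates force a common final length, so the aluminium is put into compression and the nickel alloy into tension, with equal and opposite forces P (no external load).
Setting the final lengths equal and cancelling L: (α₁ − α₂)ΔT = P/(A₁E₁) + P/(A₂E₂).
|α₁ − α₂|·ΔT = 10.7×10⁻⁶ × 84 = 0.0008988.
1/(A₁E₁) + 1/(A₂E₂) = 1/(1400×205×10³) + 1/(1000×70×10³) = 1.777×10⁻⁸ N⁻¹.
So P = 0.0008988 / 1.777×10⁻⁸ = 50.58 kN.
σ_{nickel alloy} = P/A₁ = 50580/1400 = 36.13 MPa, tensile.

σ ≈ 36.1 MPa (tensile)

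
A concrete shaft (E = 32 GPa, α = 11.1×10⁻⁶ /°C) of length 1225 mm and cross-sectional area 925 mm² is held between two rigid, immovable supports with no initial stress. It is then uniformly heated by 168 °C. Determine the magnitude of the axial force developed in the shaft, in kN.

P ≈ 55.2 kN (compressive)

With zero net strain, σ = E·αΔT = 32 GPa × 11.1×10⁻⁶ × 168 = 59.67 MPa.
Axial force P = σA = 59.67 × 925 = 55200 N = 55.2 kN, compressive.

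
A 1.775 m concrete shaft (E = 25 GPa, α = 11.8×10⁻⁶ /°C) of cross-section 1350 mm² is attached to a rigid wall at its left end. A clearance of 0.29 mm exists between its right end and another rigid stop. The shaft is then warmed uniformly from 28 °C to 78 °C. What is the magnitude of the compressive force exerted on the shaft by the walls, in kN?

Free thermal elongation = αΔT L = 11.8×10⁻⁶ × 50 × 1775 = 1.047 mm.
After closing the 0.29 mm clearance, 1.047 − 0.29 = 0.7572 mm of expansion remains to be suppressed by the wall.
That suppressed elongation corresponds to σ = E·Δ/L = 25×10³ × 0.7572/1775 = 10.67 MPa.
Force on the wall = σA = 10.67 × 1350 mm² = 14.4 kN.

P ≈ 14.4 kN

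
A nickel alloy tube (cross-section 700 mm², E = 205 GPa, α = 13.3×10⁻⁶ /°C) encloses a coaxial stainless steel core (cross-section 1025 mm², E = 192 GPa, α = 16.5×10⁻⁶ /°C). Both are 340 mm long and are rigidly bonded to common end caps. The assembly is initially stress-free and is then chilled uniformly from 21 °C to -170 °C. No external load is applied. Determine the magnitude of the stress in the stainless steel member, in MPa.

σ ≈ 49.5 MPa (tensile)

Both members must finish at the same length. With the larger α, the stainless steel tends to over-contract; the plates restrain it, putting the stainless steel in tension and the nickel alloy in compression. With no external load the two internal forces are equal and opposite, magnitude P.
Equating the net (thermal + elastic) strains gives |α₁ − α₂|·ΔT = P·[1/(A₁E₁) + 1/(A₂E₂)].
|α₁ − α₂|·ΔT = 3.2×10⁻⁶ × 191 = 0.0006112.
1/(A₁E₁) + 1/(A₂E₂) = 1/(700×205×10³) + 1/(1025×192×10³) = 1.205×10⁻⁸ N⁻¹.
P = 0.0006112 / 1.205×10⁻⁸ = 50720 N = 50.72 kN.
σ_{stainless steel} = P/A₂ = 50720/1025 = 49.49 MPa, tensile.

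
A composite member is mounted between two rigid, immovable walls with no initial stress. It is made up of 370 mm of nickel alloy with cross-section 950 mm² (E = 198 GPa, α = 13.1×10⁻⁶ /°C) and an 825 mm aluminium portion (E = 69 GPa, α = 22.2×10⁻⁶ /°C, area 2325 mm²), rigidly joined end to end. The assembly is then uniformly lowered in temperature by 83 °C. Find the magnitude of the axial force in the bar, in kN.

P ≈ 270 kN (tensile)

Free thermal contraction of the whole bar: Σ αᵢΔT Lᵢ = 13.1×10⁻⁶×83×370 + 22.2×10⁻⁶×83×825 = 1.922 mm.
Since the ends are fixed, an axial force P builds up, equal in every segment, with P · Σ Lᵢ/(AᵢEᵢ) = δ_free.
The series flexibility is Σ Lᵢ/(AᵢEᵢ) = 370/(950×198×10³) + 825/(2325×69×10³) = 7.11×10⁻⁶ mm/N.
P = 1.922 / 7.11×10⁻⁶ = 270400 N = 270.4 kN, tensile.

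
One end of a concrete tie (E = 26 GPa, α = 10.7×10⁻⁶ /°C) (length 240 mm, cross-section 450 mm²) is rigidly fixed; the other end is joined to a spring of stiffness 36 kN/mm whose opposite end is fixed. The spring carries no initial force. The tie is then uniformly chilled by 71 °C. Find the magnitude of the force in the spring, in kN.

Free thermal contraction: δ_free = αΔT L = 10.7×10⁻⁶ × 71 × 240 = 0.1823 mm.
With a force P in the spring, the elastic change of the tie is PL/(AE) and that of the spring is P/k; compatibility requires their sum to equal δ_free.
P [ L/(AE) + 1/k ] = δ_free → P [ 240/(450×26×10³) + 1/(36×10³) ] = 0.1823.
P = 0.1823 / 4.829×10⁻⁵ = 3776 N.

P ≈ 3.78 kN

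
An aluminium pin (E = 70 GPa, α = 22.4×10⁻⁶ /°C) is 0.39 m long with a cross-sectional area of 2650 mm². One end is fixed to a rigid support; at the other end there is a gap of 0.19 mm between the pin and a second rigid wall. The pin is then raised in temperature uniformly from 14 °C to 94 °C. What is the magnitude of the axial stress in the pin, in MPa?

σ ≈ 91.3 MPa (compressive)

Free thermal elongation = αΔT L = 22.4×10⁻⁶ × 80 × 390 = 0.6989 mm.
This exceeds the 0.19 mm gap, so the wall pushes back. The portion of expansion that must be recovered elastically is δ_free − gap = 0.6989 − 0.19 = 0.5089 mm.
Compatibility: PL/(AE) = 0.5089 mm, so σ = P/A = E × (0.5089/390) = 91.34 MPa.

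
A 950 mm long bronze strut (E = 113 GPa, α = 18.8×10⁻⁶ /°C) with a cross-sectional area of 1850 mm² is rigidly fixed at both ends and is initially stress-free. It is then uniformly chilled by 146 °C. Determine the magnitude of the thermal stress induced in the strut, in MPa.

σ ≈ 310 MPa (tensile)

The supports are rigid, so the total axial strain is zero. The restrained thermal strain is ε = αΔT = 18.8×10⁻⁶ × 146 = 2744.8×10⁻⁶.
σ = EαΔT = 113×10³ × 18.8×10⁻⁶ × 146 = 310.2 MPa (tensile; the strut is trying to contract).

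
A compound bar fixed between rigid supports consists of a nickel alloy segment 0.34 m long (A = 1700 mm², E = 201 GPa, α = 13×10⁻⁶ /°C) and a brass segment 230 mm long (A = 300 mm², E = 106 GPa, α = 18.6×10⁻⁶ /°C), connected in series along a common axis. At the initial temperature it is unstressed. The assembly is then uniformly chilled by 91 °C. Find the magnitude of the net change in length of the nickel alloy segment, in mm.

|ΔL| ≈ 0.306 mm

If the supports were absent, the total length change would be Σ αᵢΔT Lᵢ = 13×10⁻⁶×91×340 + 18.6×10⁻⁶×91×230 = 0.7915 mm.
The rigid supports impose zero overall length change; the single axial force P common to all segments must satisfy P Σ Lᵢ/(AᵢEᵢ) = δ_free.
Σ Lᵢ/(AᵢEᵢ) = 340/(1700×201×10³) + 230/(300×106×10³) = 8.228×10⁻⁶ mm/N.
Hence P = δ_free / Σ(L/AE) = 0.7915/8.228×10⁻⁶ = 96.2 kN (tensile).
For the nickel alloy segment, free thermal change = 13×10⁻⁶×91×340 = 0.4022 mm and elastic change from P = 96200×340/(1700×201×10³) = 0.09572 mm; these oppose, so the net change is 0.306 mm (segment shortens).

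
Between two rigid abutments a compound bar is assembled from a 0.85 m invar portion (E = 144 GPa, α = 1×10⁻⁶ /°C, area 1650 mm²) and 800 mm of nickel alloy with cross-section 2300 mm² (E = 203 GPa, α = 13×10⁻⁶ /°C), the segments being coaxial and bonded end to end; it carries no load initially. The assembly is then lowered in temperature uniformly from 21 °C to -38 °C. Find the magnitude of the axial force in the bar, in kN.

P ≈ 125 kN (tensile)

If the supports were absent, the total length change would be Σ αᵢΔT Lᵢ = 1×10⁻⁶×59×850 + 13×10⁻⁶×59×800 = 0.6638 mm.
Since the ends are fixed, an axial force P builds up, equal in every segment, with P · Σ Lᵢ/(AᵢEᵢ) = δ_free.
Σ Lᵢ/(AᵢEᵢ) = 850/(1650×144×10³) + 800/(2300×203×10³) = 5.291×10⁻⁶ mm/N.
P = 0.6638 / 5.291×10⁻⁶ = 125500 N = 125.5 kN, tensile.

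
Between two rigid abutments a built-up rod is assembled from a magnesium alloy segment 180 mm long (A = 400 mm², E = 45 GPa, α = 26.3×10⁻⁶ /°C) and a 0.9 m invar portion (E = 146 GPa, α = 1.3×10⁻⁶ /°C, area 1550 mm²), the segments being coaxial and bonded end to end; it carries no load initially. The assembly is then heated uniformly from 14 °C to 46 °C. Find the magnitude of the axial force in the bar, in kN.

P ≈ 13.5 kN (compressive)

If the supports were absent, the total length change would be Σ αᵢΔT Lᵢ = 26.3×10⁻⁶×32×180 + 1.3×10⁻⁶×32×900 = 0.1889 mm.
Since the ends are fixed, an axial force P builds up, equal in every segment, with P · Σ Lᵢ/(AᵢEᵢ) = δ_free.
Σ Lᵢ/(AᵢEᵢ) = 180/(400×45×10³) + 900/(1550×146×10³) = 1.398×10⁻⁵ mm/N.
Hence P = δ_free / Σ(L/AE) = 0.1889/1.398×10⁻⁵ = 13.52 kN (compressive).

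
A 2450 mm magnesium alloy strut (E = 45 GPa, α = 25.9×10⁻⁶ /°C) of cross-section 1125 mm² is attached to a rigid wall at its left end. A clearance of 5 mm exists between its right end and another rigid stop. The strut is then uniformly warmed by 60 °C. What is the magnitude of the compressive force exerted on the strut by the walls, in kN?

P ≈ 0 kN

Free thermal elongation = αΔT L = 25.9×10⁻⁶ × 60 × 2450 = 3.807 mm.
Since δ_free = 3.81 mm is less than the 5 mm gap, the strut never touches the wall. No axial force develops.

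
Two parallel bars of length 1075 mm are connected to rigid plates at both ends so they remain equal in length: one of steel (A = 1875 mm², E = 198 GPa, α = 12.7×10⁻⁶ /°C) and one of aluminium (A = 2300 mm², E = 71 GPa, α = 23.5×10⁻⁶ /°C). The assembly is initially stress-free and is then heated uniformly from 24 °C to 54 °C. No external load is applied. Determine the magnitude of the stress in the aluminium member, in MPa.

The aluminium has the larger α, so on heating it would change length more than the steel if both were free. The rigid plates force a common final length, so the aluminium is put into compression and the steel into tension, with equal and opposite forces P (no external load).
Setting the final lengths equal and cancelling L: (α₁ − α₂)ΔT = P/(A₁E₁) + P/(A₂E₂).
|α₁ − α₂|·ΔT = 10.8×10⁻⁶ × 30 = 0.000324.
1/(A₁E₁) + 1/(A₂E₂) = 1/(1875×198×10³) + 1/(2300×71×10³) = 8.817×10⁻⁹ N⁻¹.
P = 0.000324 / 8.817×10⁻⁹ = 36750 N = 36.75 kN.
σ_{aluminium} = P/A₂ = 36750/2300 = 15.98 MPa, compressive.

σ ≈ 16 MPa (compressive)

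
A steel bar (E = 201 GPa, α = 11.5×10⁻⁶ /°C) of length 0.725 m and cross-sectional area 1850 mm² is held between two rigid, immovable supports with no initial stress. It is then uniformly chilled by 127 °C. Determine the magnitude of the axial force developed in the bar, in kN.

P ≈ 543 kN (tensile)

The ends cannot move, so σ = EαΔT = 201×10³ × 11.5×10⁻⁶ × 127 = 293.6 MPa.
Then P = σA = 293.6 × 1850 mm² = 543.1 kN, tensile.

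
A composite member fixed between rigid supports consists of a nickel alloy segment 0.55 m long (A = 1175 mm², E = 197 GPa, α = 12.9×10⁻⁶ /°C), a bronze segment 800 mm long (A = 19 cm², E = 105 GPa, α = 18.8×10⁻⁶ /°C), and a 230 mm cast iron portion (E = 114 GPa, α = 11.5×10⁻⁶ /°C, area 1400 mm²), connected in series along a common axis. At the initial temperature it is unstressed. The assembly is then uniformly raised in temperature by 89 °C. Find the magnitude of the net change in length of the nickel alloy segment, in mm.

|ΔL| ≈ 0.038 mm

Free thermal expansion of the whole bar: Σ αᵢΔT Lᵢ = 12.9×10⁻⁶×89×550 + 18.8×10⁻⁶×89×800 + 11.5×10⁻⁶×89×230 = 2.205 mm.
The rigid supports impose zero overall length change; the single axial force P common to all segments must satisfy P Σ Lᵢ/(AᵢEᵢ) = δ_free.
The series flexibility is Σ Lᵢ/(AᵢEᵢ) = 550/(1175×197×10³) + 800/(1900×105×10³) + 230/(1400×114×10³) = 7.827×10⁻⁶ mm/N.
So P = 2.205 / 7.827×10⁻⁶ = 281.8 kN, compressive.
For the nickel alloy segment, free thermal change = 12.9×10⁻⁶×89×550 = 0.6315 mm and elastic change from P = 281800×550/(1175×197×10³) = 0.6695 mm; these oppose, so the net change is 0.038 mm (segment shortens).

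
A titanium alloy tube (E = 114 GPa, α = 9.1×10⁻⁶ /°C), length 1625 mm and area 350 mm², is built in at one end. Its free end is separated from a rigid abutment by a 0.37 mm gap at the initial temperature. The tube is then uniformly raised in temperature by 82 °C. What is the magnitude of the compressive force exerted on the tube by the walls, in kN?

Unrestrained expansion: δ_free = αΔT L = 9.1×10⁻⁶ × 82 × 1625 = 1.213 mm.
After closing the 0.37 mm clearance, 1.213 − 0.37 = 0.8426 mm of expansion remains to be suppressed by the wall.
That suppressed elongation corresponds to σ = E·Δ/L = 114×10³ × 0.8426/1625 = 59.11 MPa.
Force on the wall = σA = 59.11 × 350 mm² = 20.69 kN.

P ≈ 20.7 kN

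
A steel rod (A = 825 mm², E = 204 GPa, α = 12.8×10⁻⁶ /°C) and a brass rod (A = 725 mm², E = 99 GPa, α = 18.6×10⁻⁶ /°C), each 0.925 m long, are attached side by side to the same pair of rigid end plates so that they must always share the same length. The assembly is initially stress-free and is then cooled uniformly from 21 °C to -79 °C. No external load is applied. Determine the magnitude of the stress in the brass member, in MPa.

Equilibrium of a rigid end plate with no external load gives equal and opposite internal forces ±P in the two members. Since α_{brass} > α_{steel}, cooling drives the brass into tension and the steel into compression.
Equating the net (thermal + elastic) strains gives |α₁ − α₂|·ΔT = P·[1/(A₁E₁) + 1/(A₂E₂)].
|α₁ − α₂|·ΔT = 5.8×10⁻⁶ × 100 = 0.00058.
1/(A₁E₁) + 1/(A₂E₂) = 1/(825×204×10³) + 1/(725×99×10³) = 1.987×10⁻⁸ N⁻¹.
So P = 0.00058 / 1.987×10⁻⁸ = 29.18 kN.
σ_{brass} = P/A₂ = 29180/725 = 40.25 MPa, tensile.

σ ≈ 40.3 MPa (tensile)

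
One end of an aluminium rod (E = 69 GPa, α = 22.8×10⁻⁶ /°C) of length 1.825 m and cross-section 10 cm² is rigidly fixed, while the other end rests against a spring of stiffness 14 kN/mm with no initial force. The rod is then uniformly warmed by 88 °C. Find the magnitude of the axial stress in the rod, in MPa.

Free thermal expansion: δ_free = αΔT L = 22.8×10⁻⁶ × 88 × 1825 = 3.662 mm.
With a force P in the spring, the elastic change of the rod is PL/(AE) and that of the spring is P/k; compatibility requires their sum to equal δ_free.
So P = δ_free / [L/(AE) + 1/k] = 3.662 / [ 1825/(1000×69×10³) + 1/(14×10³) ].
P = 3.662 / 9.788×10⁻⁵ = 37410 N.
σ = P/A = 37410/1000 = 37.41 MPa.

σ ≈ 37.4 MPa (compressive)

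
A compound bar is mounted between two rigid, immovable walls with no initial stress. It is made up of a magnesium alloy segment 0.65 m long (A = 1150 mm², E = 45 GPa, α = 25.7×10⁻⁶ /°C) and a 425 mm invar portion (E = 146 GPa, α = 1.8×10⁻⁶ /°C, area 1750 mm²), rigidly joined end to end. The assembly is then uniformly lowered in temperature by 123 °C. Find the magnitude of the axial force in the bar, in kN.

P ≈ 151 kN (tensile)

If the supports were absent, the total length change would be Σ αᵢΔT Lᵢ = 25.7×10⁻⁶×123×650 + 1.8×10⁻⁶×123×425 = 2.149 mm.
Since the ends are fixed, an axial force P builds up, equal in every segment, with P · Σ Lᵢ/(AᵢEᵢ) = δ_free.
The series flexibility is Σ Lᵢ/(AᵢEᵢ) = 650/(1150×45×10³) + 425/(1750×146×10³) = 1.422×10⁻⁵ mm/N.
Hence P = δ_free / Σ(L/AE) = 2.149/1.422×10⁻⁵ = 151.1 kN (tensile).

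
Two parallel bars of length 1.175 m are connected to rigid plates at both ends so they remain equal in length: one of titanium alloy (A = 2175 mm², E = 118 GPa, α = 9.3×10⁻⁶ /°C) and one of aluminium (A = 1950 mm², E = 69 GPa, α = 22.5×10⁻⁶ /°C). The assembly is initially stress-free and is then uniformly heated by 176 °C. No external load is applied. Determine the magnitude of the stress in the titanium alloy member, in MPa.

The aluminium has the larger α, so on heating it would change length more than the titanium alloy if both were free. The rigid plates force a common final length, so the aluminium is put into compression and the titanium alloy into tension, with equal and opposite forces P (no external load).
Equating the net (thermal + elastic) strains gives |α₁ − α₂|·ΔT = P·[1/(A₁E₁) + 1/(A₂E₂)].
|α₁ − α₂|·ΔT = 13.2×10⁻⁶ × 176 = 0.002323.
1/(A₁E₁) + 1/(A₂E₂) = 1/(2175×118×10³) + 1/(1950×69×10³) = 1.133×10⁻⁸ N⁻¹.
P = 0.002323 / 1.133×10⁻⁸ = 205100 N = 205.1 kN.
σ_{titanium alloy} = P/A₁ = 205100/2175 = 94.29 MPa, tensile.

σ ≈ 94.3 MPa (tensile)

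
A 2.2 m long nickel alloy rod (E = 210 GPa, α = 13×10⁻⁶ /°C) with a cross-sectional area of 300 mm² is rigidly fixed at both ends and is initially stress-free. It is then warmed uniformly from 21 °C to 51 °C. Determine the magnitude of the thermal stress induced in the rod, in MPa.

Because both ends are immovable the net strain is zero, and the suppressed thermal strain is αΔT = 13×10⁻⁶ × 30 = 390×10⁻⁶.
Hence σ = E·αΔT = 210×10³ × 390×10⁻⁶ = 81.9 MPa, compressive.

σ ≈ 81.9 MPa (compressive)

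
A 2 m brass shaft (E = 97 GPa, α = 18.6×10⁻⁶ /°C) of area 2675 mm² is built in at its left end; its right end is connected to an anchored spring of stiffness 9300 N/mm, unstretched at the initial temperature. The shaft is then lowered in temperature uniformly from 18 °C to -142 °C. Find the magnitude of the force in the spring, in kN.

Free thermal contraction: δ_free = αΔT L = 18.6×10⁻⁶ × 160 × 2000 = 5.952 mm.
With a force P in the spring, the elastic change of the shaft is PL/(AE) and that of the spring is P/k; compatibility requires their sum to equal δ_free.
So P = δ_free / [L/(AE) + 1/k] = 5.952 / [ 2000/(2675×97×10³) + 1/(9300) ].
P = 5.952 / 0.0001152 = 51650 N.

P ≈ 51.7 kN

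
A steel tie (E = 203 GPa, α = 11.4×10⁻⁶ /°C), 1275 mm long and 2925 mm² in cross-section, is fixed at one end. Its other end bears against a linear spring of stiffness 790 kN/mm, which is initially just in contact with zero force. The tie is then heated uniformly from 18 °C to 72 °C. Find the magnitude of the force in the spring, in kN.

P ≈ 230 kN

If the spring were absent the tie would lengthen by αΔT L = 11.4×10⁻⁶ × 54 × 1275 = 0.7849 mm.
With a force P in the spring, the elastic change of the tie is PL/(AE) and that of the spring is P/k; compatibility requires their sum to equal δ_free.
So P = δ_free / [L/(AE) + 1/k] = 0.7849 / [ 1275/(2925×203×10³) + 1/(790×10³) ].
P = 0.7849 / 3.413×10⁻⁶ = 230000 N.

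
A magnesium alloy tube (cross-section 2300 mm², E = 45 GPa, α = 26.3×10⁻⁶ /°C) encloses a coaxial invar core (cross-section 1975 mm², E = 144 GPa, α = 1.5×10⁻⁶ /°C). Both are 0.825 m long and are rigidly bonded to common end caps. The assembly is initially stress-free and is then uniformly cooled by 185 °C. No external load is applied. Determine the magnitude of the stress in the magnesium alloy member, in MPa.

Both members must finish at the same length. With the larger α, the magnesium alloy tends to over-contract; the plates restrain it, putting the magnesium alloy in tension and the invar in compression. With no external load the two internal forces are equal and opposite, magnitude P.
Setting the final lengths equal and cancelling L: (α₁ − α₂)ΔT = P/(A₁E₁) + P/(A₂E₂).
|α₁ − α₂|·ΔT = 24.8×10⁻⁶ × 185 = 0.004588.
1/(A₁E₁) + 1/(A₂E₂) = 1/(2300×45×10³) + 1/(1975×144×10³) = 1.318×10⁻⁸ N⁻¹.
P = 0.004588 / 1.318×10⁻⁸ = 348200 N = 348.2 kN.
σ_{magnesium alloy} = P/A₁ = 348200/2300 = 151.4 MPa, tensile.

σ ≈ 151 MPa (tensile)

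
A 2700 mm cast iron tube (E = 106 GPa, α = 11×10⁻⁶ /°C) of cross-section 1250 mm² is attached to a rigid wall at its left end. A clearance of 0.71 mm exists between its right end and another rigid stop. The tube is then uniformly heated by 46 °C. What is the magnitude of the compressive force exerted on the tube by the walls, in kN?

Unrestrained expansion: δ_free = αΔT L = 11×10⁻⁶ × 46 × 2700 = 1.366 mm.
After closing the 0.71 mm clearance, 1.366 − 0.71 = 0.6562 mm of expansion remains to be suppressed by the wall.
Compatibility: PL/(AE) = 0.6562 mm, so σ = P/A = E × (0.6562/2700) = 25.76 MPa.
Force on the wall = σA = 25.76 × 1250 mm² = 32.2 kN.

P ≈ 32.2 kN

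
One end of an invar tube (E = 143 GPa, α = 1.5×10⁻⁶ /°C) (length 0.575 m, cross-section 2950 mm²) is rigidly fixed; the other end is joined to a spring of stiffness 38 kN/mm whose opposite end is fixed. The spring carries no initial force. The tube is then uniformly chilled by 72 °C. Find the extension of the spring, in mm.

δ ≈ 0.059 mm

The unrestrained thermal change is αΔT L = 1.5×10⁻⁶ × 72 × 575 = 0.0621 mm.
Let P be the tensile force in the spring. The tube extends elastically by PL/(AE) and the spring stretches by P/k; together these equal δ_free.
P [ L/(AE) + 1/k ] = δ_free → P [ 575/(2950×143×10³) + 1/(38×10³) ] = 0.0621.
P = 0.0621 / 2.768×10⁻⁵ = 2244 N.
Spring extension = P/k = 2244/(38×10³) = 0.05904 mm.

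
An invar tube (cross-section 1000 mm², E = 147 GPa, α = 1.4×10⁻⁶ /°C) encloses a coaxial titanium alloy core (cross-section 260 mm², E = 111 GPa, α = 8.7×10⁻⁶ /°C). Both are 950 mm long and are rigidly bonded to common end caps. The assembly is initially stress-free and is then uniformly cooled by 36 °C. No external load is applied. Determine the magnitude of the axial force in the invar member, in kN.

P ≈ 6.34 kN (compressive in the invar)

Equilibrium of a rigid end plate with no external load gives equal and opposite internal forces ±P in the two members. Since α_{titanium alloy} > α_{invar}, cooling drives the titanium alloy into tension and the invar into compression.
Equating the net (thermal + elastic) strains gives |α₁ − α₂|·ΔT = P·[1/(A₁E₁) + 1/(A₂E₂)].
|α₁ − α₂|·ΔT = 7.3×10⁻⁶ × 36 = 0.0002628.
1/(A₁E₁) + 1/(A₂E₂) = 1/(1000×147×10³) + 1/(260×111×10³) = 4.145×10⁻⁸ N⁻¹.
So P = 0.0002628 / 4.145×10⁻⁸ = 6.34 kN.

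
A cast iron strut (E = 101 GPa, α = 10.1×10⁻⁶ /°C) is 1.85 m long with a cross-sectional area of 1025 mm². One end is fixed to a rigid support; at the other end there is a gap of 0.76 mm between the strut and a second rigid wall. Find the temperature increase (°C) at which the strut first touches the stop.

ΔT ≈ 40.7 °C

The gap closes when αΔT L = 0.76 mm, since the strut is still unstressed at that instant.
So ΔT = g/(αL) = 0.76/(10.1×10⁻⁶ × 1850) = 40.67 °C.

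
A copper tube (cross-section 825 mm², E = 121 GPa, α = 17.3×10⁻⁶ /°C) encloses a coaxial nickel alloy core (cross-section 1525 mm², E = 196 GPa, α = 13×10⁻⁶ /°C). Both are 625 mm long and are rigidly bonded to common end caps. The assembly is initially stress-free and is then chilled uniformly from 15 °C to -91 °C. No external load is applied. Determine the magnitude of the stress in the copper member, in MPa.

σ ≈ 41.3 MPa (tensile)

Equilibrium of a rigid end plate with no external load gives equal and opposite internal forces ±P in the two members. Since α_{copper} > α_{nickel alloy}, cooling drives the copper into tension and the nickel alloy into compression.
Equating the net (thermal + elastic) strains gives |α₁ − α₂|·ΔT = P·[1/(A₁E₁) + 1/(A₂E₂)].
|α₁ − α₂|·ΔT = 4.3×10⁻⁶ × 106 = 0.0004558.
1/(A₁E₁) + 1/(A₂E₂) = 1/(825×121×10³) + 1/(1525×196×10³) = 1.336×10⁻⁸ N⁻¹.
So P = 0.0004558 / 1.336×10⁻⁸ = 34.11 kN.
σ_{copper} = P/A₁ = 34110/825 = 41.34 MPa, tensile.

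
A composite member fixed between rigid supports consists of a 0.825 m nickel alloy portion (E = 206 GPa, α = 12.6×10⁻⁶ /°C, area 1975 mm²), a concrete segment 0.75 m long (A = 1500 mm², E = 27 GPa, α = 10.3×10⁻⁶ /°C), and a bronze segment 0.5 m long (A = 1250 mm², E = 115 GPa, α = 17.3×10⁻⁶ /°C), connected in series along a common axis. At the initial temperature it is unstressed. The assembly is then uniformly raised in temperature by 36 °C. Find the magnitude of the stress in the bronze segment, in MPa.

σ ≈ 32.1 MPa (compressive)

Free thermal expansion of the whole bar: Σ αᵢΔT Lᵢ = 12.6×10⁻⁶×36×825 + 10.3×10⁻⁶×36×750 + 17.3×10⁻⁶×36×500 = 0.9637 mm.
The rigid supports impose zero overall length change; the single axial force P common to all segments must satisfy P Σ Lᵢ/(AᵢEᵢ) = δ_free.
The series flexibility is Σ Lᵢ/(AᵢEᵢ) = 825/(1975×206×10³) + 750/(1500×27×10³) + 500/(1250×115×10³) = 2.402×10⁻⁵ mm/N.
So P = 0.9637 / 2.402×10⁻⁵ = 40.11 kN, compressive.
σ_{bronze} = P / A = 40110 / 1250 = 32.09 MPa.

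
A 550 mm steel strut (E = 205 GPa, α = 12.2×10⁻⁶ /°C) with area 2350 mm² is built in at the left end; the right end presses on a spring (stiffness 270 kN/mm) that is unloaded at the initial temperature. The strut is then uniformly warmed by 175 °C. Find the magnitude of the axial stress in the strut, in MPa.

Free thermal expansion: δ_free = αΔT L = 12.2×10⁻⁶ × 175 × 550 = 1.174 mm.
Let P be the compressive force at the spring. The strut shortens elastically by PL/(AE) and the spring compresses by P/k; together these equal δ_free.
So P = δ_free / [L/(AE) + 1/k] = 1.174 / [ 550/(2350×205×10³) + 1/(270×10³) ].
P = 1.174 / 4.845×10⁻⁶ = 242300 N.
σ = P/A = 242300/2350 = 103.1 MPa.

σ ≈ 103 MPa (compressive)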